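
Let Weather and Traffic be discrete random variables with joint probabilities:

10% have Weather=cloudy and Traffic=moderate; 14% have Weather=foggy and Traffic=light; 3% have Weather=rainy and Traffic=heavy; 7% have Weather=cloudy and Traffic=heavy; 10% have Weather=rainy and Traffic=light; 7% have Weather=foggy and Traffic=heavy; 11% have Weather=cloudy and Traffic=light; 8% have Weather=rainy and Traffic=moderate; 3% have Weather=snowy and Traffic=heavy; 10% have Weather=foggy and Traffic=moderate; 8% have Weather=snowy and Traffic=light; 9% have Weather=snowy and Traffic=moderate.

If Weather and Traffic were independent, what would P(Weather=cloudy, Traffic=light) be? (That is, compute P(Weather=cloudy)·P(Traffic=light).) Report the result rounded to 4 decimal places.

P(Weather=cloudy) = 0.11 + 0.10 + 0.07 = 0.28.
P(Traffic=light) = 0.11 + 0.10 + 0.08 + 0.14 = 0.43.
Product: 0.28 × 0.43 = 0.1204.

0.1204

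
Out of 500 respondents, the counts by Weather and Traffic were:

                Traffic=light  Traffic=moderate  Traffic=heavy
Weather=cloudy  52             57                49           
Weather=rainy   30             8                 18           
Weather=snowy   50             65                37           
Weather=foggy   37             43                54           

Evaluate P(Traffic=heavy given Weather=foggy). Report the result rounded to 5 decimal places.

Total with Weather=foggy: 37 + 43 + 54 = 134.
P(Traffic=heavy | Weather=foggy) = 54/134 = 0.40299.

0.40299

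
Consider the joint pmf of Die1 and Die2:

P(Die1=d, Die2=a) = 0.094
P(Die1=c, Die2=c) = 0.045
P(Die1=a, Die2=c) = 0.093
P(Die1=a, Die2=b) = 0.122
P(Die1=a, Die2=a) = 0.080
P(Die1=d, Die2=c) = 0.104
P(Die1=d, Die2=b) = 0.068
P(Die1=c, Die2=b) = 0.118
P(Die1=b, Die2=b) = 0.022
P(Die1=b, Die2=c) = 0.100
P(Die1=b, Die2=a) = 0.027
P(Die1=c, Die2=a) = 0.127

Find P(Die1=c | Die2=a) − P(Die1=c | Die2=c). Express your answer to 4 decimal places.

0.2556

P(Die2=a) = 0.080 + 0.027 + 0.127 + 0.094 = 0.328; P(Die1=c | Die2=a) = 0.127/0.328 = 0.38720.
P(Die2=c) = 0.093 + 0.100 + 0.045 + 0.104 = 0.342; P(Die1=c | Die2=c) = 0.045/0.342 = 0.13158.
Difference = 0.2556.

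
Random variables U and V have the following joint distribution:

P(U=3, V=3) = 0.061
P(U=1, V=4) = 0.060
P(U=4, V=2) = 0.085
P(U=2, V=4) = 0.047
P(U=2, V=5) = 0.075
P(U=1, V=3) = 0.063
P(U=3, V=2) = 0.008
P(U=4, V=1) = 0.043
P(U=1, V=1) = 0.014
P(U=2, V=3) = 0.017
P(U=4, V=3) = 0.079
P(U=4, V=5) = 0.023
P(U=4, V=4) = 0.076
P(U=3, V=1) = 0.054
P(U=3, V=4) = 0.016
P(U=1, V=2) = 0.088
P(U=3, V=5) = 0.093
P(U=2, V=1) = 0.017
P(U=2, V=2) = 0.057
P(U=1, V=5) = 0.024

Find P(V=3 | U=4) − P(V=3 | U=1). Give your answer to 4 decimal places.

P(U=4) = 0.043 + 0.085 + 0.079 + 0.076 + 0.023 = 0.306; P(V=3 | U=4) = 0.079/0.306 = 0.25817.
P(U=1) = 0.014 + 0.088 + 0.063 + 0.060 + 0.024 = 0.249; P(V=3 | U=1) = 0.063/0.249 = 0.25301.
Difference = 0.0052.

0.0052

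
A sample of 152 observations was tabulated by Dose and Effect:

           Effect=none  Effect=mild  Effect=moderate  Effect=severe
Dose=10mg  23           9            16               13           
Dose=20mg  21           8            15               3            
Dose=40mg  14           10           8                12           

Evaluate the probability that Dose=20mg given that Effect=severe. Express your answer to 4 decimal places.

0.1071

Total with Effect=severe: 13 + 3 + 12 = 28.
P(Dose=20mg | Effect=severe) = 3/28 = 0.1071.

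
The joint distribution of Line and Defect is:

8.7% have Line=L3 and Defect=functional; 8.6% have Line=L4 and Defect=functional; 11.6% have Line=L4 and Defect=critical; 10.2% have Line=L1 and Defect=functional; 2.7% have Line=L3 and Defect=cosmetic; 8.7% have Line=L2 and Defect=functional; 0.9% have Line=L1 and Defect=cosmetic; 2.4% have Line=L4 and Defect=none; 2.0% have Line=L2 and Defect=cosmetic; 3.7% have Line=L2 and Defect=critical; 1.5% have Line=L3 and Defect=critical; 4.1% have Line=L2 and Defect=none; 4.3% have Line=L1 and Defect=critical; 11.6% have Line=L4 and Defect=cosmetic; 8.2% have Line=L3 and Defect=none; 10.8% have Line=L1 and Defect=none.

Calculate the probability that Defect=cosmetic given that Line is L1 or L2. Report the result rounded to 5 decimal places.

P(Line=L1) = 0.108 + 0.009 + 0.102 + 0.043 = 0.262.
P(Line=L2) = 0.041 + 0.020 + 0.087 + 0.037 = 0.185.
P(Line ∈ {L1, L2}) = 0.262 + 0.185 = 0.447; P(Defect=cosmetic, Line ∈ {L1, L2}) = 0.009 + 0.020 = 0.029.
P(Defect=cosmetic | Line ∈ {L1, L2}) = 0.029/0.447 = 0.06488.

0.06488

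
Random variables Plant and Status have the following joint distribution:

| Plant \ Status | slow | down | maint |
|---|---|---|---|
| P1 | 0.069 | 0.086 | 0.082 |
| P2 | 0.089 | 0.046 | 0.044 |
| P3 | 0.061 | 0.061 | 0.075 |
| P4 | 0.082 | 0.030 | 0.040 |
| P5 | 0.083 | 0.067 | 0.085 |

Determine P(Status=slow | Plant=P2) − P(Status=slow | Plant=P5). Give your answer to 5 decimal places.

0.14402

P(Plant=P2) = 0.089 + 0.046 + 0.044 = 0.179; P(Status=slow | Plant=P2) = 0.089/0.179 = 0.497207.
P(Plant=P5) = 0.083 + 0.067 + 0.085 = 0.235; P(Status=slow | Plant=P5) = 0.083/0.235 = 0.353191.
Difference = 0.14402.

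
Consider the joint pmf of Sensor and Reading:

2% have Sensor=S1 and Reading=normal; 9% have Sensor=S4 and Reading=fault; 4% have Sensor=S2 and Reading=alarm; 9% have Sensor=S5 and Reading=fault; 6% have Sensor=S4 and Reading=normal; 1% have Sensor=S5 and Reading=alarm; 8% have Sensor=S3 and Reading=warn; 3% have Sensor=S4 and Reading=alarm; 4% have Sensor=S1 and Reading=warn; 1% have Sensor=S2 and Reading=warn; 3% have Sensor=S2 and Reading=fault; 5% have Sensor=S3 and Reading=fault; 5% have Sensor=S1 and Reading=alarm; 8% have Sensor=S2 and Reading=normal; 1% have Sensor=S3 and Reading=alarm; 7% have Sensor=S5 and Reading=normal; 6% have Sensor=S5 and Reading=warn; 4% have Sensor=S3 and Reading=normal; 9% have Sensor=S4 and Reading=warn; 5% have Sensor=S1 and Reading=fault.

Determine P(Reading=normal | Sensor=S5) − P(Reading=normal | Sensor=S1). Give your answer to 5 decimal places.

P(Sensor=S5) = 0.07 + 0.06 + 0.01 + 0.09 = 0.23; P(Reading=normal | Sensor=S5) = 0.07/0.23 = 0.304348.
P(Sensor=S1) = 0.02 + 0.04 + 0.05 + 0.05 = 0.16; P(Reading=normal | Sensor=S1) = 0.02/0.16 = 0.125000.
Difference = 0.17935.

0.17935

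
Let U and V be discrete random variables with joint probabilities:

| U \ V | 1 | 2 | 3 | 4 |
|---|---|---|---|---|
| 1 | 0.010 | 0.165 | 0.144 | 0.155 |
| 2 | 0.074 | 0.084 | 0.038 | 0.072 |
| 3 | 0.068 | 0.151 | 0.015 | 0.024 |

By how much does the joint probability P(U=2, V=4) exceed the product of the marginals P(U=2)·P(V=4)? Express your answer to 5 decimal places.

0.00473

P(U=2) = 0.074 + 0.084 + 0.038 + 0.072 = 0.268.
P(V=4) = 0.155 + 0.072 + 0.024 = 0.251.
P(U=2, V=4) − P(U=2)P(V=4) = 0.072 − 0.268×0.251 = 0.00473.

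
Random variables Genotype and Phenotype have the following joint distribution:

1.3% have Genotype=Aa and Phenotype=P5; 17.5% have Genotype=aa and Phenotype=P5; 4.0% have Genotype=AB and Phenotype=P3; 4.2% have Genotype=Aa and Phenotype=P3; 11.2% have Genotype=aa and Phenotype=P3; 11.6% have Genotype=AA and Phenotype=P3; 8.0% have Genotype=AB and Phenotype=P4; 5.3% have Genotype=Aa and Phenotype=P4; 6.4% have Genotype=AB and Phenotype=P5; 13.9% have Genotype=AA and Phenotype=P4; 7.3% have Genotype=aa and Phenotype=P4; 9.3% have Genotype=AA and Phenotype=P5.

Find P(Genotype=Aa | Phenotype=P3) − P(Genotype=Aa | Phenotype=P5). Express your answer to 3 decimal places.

0.098

P(Phenotype=P3) = 0.116 + 0.042 + 0.112 + 0.040 = 0.310; P(Genotype=Aa | Phenotype=P3) = 0.042/0.310 = 0.1355.
P(Phenotype=P5) = 0.093 + 0.013 + 0.175 + 0.064 = 0.345; P(Genotype=Aa | Phenotype=P5) = 0.013/0.345 = 0.0377.
Difference = 0.098.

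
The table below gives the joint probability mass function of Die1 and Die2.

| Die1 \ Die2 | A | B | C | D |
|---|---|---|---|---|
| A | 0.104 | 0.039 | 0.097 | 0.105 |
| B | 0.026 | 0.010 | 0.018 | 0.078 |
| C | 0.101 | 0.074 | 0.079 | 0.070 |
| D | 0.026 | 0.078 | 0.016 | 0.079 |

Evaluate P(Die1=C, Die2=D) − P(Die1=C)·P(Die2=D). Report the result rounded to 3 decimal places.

P(Die1=C) = 0.101 + 0.074 + 0.079 + 0.070 = 0.324.
P(Die2=D) = 0.105 + 0.078 + 0.070 + 0.079 = 0.332.
P(Die1=C, Die2=D) − P(Die1=C)P(Die2=D) = 0.070 − 0.324×0.332 = -0.038.

-0.038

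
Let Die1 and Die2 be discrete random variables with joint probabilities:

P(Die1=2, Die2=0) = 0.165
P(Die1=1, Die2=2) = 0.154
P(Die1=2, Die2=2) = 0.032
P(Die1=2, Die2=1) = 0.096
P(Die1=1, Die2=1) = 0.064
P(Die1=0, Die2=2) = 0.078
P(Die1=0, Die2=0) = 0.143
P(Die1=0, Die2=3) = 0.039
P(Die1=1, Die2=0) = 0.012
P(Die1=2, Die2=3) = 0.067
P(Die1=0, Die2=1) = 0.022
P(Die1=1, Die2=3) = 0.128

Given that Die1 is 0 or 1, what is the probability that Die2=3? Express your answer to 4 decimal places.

P(Die1=0) = 0.143 + 0.022 + 0.078 + 0.039 = 0.282.
P(Die1=1) = 0.012 + 0.064 + 0.154 + 0.128 = 0.358.
P(Die1 ∈ {0, 1}) = 0.282 + 0.358 = 0.640; P(Die2=3, Die1 ∈ {0, 1}) = 0.039 + 0.128 = 0.167.
P(Die2=3 | Die1 ∈ {0, 1}) = 0.167/0.640 = 0.2609.

0.2609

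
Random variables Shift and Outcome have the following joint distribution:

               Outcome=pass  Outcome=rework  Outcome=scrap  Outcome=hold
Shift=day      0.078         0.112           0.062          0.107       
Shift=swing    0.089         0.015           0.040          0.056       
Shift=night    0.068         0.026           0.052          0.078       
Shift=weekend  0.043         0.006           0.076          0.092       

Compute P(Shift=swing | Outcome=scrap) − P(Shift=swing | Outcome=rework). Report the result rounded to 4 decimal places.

P(Outcome=scrap) = 0.062 + 0.040 + 0.052 + 0.076 = 0.230; P(Shift=swing | Outcome=scrap) = 0.040/0.230 = 0.17391.
P(Outcome=rework) = 0.112 + 0.015 + 0.026 + 0.006 = 0.159; P(Shift=swing | Outcome=rework) = 0.015/0.159 = 0.09434.
Difference = 0.0796.

0.0796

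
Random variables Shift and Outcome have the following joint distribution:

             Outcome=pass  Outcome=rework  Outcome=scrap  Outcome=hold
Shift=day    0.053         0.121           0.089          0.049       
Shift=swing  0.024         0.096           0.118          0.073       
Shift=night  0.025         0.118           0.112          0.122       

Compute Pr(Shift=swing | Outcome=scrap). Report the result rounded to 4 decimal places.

P(Outcome=scrap) = 0.089 + 0.118 + 0.112 = 0.319.
P(Shift=swing | Outcome=scrap) = 0.118/0.319 = 0.3699.

0.3699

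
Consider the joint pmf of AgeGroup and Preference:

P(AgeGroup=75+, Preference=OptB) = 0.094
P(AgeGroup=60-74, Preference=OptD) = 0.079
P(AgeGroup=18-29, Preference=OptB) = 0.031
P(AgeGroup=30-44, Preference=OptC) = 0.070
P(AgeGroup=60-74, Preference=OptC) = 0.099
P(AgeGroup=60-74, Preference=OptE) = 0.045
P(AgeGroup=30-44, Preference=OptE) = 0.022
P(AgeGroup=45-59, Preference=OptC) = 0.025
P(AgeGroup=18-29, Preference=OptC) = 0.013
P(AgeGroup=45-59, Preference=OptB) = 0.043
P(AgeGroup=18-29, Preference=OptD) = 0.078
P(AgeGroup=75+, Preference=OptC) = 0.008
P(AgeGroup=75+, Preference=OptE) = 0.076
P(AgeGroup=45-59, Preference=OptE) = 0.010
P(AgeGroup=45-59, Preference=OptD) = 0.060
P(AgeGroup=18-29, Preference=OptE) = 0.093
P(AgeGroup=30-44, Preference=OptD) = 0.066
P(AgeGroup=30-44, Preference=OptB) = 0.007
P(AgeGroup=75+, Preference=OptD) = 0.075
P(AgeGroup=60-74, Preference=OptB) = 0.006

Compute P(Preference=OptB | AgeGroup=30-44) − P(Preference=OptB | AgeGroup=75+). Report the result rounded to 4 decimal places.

P(AgeGroup=30-44) = 0.007 + 0.070 + 0.066 + 0.022 = 0.165; P(Preference=OptB | AgeGroup=30-44) = 0.007/0.165 = 0.04242.
P(AgeGroup=75+) = 0.094 + 0.008 + 0.075 + 0.076 = 0.253; P(Preference=OptB | AgeGroup=75+) = 0.094/0.253 = 0.37154.
Difference = -0.3291.

-0.3291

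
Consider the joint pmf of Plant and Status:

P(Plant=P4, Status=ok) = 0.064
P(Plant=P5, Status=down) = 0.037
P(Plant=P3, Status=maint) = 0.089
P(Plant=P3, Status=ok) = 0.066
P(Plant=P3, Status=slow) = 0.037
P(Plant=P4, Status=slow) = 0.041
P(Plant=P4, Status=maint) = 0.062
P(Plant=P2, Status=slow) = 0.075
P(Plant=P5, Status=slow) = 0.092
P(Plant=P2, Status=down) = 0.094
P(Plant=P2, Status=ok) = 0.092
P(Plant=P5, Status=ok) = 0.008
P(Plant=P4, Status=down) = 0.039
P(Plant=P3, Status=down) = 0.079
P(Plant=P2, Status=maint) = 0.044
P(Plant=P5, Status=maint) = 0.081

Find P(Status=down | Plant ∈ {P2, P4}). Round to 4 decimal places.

P(Plant=P2) = 0.092 + 0.075 + 0.094 + 0.044 = 0.305.
P(Plant=P4) = 0.064 + 0.041 + 0.039 + 0.062 = 0.206.
P(Plant ∈ {P2, P4}) = 0.305 + 0.206 = 0.511; P(Status=down, Plant ∈ {P2, P4}) = 0.094 + 0.039 = 0.133.
P(Status=down | Plant ∈ {P2, P4}) = 0.133/0.511 = 0.2603.

0.2603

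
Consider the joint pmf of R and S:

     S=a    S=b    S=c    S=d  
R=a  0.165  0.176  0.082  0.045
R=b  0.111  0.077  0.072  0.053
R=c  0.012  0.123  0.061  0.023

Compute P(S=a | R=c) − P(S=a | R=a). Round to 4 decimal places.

P(R=c) = 0.012 + 0.123 + 0.061 + 0.023 = 0.219; P(S=a | R=c) = 0.012/0.219 = 0.05479.
P(R=a) = 0.165 + 0.176 + 0.082 + 0.045 = 0.468; P(S=a | R=a) = 0.165/0.468 = 0.35256.
Difference = -0.2978.

-0.2978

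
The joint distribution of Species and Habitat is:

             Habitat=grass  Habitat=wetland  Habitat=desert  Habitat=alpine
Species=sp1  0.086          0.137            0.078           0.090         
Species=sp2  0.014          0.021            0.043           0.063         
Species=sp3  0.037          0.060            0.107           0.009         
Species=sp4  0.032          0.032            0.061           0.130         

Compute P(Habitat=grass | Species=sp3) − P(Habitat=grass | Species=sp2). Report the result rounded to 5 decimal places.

0.07442

P(Species=sp3) = 0.037 + 0.060 + 0.107 + 0.009 = 0.213; P(Habitat=grass | Species=sp3) = 0.037/0.213 = 0.173709.
P(Species=sp2) = 0.014 + 0.021 + 0.043 + 0.063 = 0.141; P(Habitat=grass | Species=sp2) = 0.014/0.141 = 0.099291.
Difference = 0.07442.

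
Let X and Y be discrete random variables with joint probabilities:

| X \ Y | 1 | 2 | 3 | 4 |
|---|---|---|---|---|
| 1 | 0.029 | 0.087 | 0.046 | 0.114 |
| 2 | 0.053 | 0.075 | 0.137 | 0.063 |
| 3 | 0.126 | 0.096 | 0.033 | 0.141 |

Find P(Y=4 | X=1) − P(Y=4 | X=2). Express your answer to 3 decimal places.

0.221

P(X=1) = 0.029 + 0.087 + 0.046 + 0.114 = 0.276; P(Y=4 | X=1) = 0.114/0.276 = 0.4130.
P(X=2) = 0.053 + 0.075 + 0.137 + 0.063 = 0.328; P(Y=4 | X=2) = 0.063/0.328 = 0.1921.
Difference = 0.221.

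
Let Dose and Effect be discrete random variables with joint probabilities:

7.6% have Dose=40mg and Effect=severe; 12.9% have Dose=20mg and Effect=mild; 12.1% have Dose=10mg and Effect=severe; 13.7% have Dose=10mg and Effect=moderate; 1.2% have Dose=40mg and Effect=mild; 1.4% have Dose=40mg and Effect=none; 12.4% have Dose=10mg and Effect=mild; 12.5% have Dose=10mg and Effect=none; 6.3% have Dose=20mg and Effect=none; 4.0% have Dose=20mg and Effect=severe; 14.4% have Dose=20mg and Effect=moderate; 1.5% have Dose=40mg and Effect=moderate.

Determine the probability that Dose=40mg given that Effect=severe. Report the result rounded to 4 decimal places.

P(Effect=severe) = 0.121 + 0.040 + 0.076 = 0.237.
P(Dose=40mg | Effect=severe) = 0.076/0.237 = 0.3207.

0.3207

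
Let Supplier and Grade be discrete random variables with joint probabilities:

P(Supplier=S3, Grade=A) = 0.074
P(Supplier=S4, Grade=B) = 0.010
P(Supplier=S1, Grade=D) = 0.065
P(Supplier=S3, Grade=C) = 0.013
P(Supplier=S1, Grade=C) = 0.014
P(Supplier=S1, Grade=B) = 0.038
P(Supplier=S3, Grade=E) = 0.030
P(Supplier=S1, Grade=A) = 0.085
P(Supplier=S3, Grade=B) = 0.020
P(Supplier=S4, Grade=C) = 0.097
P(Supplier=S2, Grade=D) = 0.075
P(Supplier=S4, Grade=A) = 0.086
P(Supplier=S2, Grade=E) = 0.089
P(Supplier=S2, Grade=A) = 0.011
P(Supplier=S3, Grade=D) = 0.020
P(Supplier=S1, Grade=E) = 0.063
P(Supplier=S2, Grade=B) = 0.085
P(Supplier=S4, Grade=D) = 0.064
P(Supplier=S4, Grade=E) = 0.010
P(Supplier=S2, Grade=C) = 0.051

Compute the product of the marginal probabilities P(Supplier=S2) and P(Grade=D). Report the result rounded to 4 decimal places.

0.0697

P(Supplier=S2) = 0.011 + 0.085 + 0.051 + 0.075 + 0.089 = 0.311.
P(Grade=D) = 0.065 + 0.075 + 0.020 + 0.064 = 0.224.
Product: 0.311 × 0.224 = 0.0697.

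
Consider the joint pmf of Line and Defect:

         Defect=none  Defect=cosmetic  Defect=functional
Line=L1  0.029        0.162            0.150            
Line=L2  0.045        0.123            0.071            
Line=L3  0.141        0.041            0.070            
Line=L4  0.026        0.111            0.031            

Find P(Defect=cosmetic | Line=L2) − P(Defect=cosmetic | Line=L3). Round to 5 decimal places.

P(Line=L2) = 0.045 + 0.123 + 0.071 = 0.239; P(Defect=cosmetic | Line=L2) = 0.123/0.239 = 0.514644.
P(Line=L3) = 0.141 + 0.041 + 0.070 = 0.252; P(Defect=cosmetic | Line=L3) = 0.041/0.252 = 0.162698.
Difference = 0.35195.

0.35195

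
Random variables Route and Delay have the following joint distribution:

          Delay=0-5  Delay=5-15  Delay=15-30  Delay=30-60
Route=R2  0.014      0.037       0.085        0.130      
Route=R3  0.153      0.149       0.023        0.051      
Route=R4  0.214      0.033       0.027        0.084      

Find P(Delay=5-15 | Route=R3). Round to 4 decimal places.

0.3963

P(Route=R3) = 0.153 + 0.149 + 0.023 + 0.051 = 0.376.
P(Delay=5-15 | Route=R3) = 0.149/0.376 = 0.3963.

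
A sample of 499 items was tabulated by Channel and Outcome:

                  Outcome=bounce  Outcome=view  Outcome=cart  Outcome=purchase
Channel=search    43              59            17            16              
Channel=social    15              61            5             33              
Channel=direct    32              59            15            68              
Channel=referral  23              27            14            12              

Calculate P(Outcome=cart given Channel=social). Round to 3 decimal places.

Total with Channel=social: 15 + 61 + 5 + 33 = 114.
P(Outcome=cart | Channel=social) = 5/114 = 0.044.

0.044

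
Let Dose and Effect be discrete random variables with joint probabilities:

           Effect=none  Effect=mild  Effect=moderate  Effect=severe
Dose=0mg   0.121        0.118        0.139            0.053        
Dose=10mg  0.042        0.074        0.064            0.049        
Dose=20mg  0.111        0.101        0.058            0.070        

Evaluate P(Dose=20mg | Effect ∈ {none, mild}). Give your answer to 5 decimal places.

0.37390

P(Effect=none) = 0.121 + 0.042 + 0.111 = 0.274.
P(Effect=mild) = 0.118 + 0.074 + 0.101 = 0.293.
P(Effect ∈ {none, mild}) = 0.274 + 0.293 = 0.567; P(Dose=20mg, Effect ∈ {none, mild}) = 0.111 + 0.101 = 0.212.
P(Dose=20mg | Effect ∈ {none, mild}) = 0.212/0.567 = 0.37390.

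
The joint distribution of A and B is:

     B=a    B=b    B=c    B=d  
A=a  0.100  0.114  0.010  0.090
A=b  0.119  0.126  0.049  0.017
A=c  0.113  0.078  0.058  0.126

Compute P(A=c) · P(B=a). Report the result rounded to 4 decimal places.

0.1245

P(A=c) = 0.113 + 0.078 + 0.058 + 0.126 = 0.375.
P(B=a) = 0.100 + 0.119 + 0.113 = 0.332.
Product: 0.375 × 0.332 = 0.1245.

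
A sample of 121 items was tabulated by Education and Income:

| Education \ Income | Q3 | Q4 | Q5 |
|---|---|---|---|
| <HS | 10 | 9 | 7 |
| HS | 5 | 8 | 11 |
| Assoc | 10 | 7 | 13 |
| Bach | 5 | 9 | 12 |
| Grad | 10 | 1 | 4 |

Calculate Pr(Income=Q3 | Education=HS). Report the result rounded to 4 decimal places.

Total with Education=HS: 5 + 8 + 11 = 24.
P(Income=Q3 | Education=HS) = 5/24 = 0.2083.

0.2083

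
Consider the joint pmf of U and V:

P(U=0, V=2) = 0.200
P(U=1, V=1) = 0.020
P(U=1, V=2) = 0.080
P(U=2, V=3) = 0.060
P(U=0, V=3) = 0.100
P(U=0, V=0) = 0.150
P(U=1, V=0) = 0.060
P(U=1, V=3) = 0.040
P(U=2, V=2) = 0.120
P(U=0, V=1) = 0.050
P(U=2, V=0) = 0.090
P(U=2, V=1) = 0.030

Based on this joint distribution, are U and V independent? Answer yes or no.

Every cell satisfies P(U,V) = P(U)·P(V). For instance P(U=1) = 0.200, P(V=3) = 0.200, and 0.200×0.200 = 0.040 matches the joint entry. So U and V are independent.

yes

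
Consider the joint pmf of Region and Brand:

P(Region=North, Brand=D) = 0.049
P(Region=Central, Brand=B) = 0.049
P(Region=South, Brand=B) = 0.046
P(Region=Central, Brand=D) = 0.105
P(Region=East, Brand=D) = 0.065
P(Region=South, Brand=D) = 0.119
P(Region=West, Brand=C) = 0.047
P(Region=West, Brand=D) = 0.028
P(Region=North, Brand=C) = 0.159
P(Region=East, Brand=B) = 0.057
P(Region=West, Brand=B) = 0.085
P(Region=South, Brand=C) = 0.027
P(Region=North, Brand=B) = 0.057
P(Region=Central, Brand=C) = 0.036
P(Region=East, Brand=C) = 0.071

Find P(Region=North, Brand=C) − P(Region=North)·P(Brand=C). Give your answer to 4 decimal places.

0.0689

P(Region=North) = 0.057 + 0.159 + 0.049 = 0.265.
P(Brand=C) = 0.159 + 0.027 + 0.071 + 0.047 + 0.036 = 0.340.
P(Region=North, Brand=C) − P(Region=North)P(Brand=C) = 0.159 − 0.265×0.340 = 0.0689.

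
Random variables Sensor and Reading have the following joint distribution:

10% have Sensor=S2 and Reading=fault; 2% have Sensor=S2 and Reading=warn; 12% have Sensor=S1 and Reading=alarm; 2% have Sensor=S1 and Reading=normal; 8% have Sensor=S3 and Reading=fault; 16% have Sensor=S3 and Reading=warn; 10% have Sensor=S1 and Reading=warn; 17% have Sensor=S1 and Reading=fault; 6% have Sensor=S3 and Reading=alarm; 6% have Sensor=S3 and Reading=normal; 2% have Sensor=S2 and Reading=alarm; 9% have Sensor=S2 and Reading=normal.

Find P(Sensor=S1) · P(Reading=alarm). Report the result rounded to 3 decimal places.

0.082

P(Sensor=S1) = 0.02 + 0.10 + 0.12 + 0.17 = 0.41.
P(Reading=alarm) = 0.12 + 0.02 + 0.06 = 0.20.
Product: 0.41 × 0.20 = 0.082.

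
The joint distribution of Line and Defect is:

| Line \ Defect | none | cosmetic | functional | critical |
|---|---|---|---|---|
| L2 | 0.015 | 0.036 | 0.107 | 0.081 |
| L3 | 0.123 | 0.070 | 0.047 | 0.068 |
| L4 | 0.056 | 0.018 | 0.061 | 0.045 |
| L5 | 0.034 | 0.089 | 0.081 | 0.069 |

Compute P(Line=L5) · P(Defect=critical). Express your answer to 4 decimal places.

0.0718

P(Line=L5) = 0.034 + 0.089 + 0.081 + 0.069 = 0.273.
P(Defect=critical) = 0.081 + 0.068 + 0.045 + 0.069 = 0.263.
Product: 0.273 × 0.263 = 0.0718.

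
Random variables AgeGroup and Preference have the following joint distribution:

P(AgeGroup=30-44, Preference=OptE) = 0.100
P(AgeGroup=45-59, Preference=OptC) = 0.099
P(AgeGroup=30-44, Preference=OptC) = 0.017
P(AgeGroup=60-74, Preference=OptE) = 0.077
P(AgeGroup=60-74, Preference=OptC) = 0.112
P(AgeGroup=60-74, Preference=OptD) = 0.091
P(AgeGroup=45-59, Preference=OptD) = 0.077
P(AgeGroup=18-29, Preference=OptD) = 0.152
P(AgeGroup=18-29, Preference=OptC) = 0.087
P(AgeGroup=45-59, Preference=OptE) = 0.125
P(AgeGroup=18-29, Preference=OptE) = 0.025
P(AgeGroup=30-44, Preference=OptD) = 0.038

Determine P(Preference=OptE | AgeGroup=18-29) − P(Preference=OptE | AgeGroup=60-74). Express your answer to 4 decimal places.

-0.1803

P(AgeGroup=18-29) = 0.087 + 0.152 + 0.025 = 0.264; P(Preference=OptE | AgeGroup=18-29) = 0.025/0.264 = 0.09470.
P(AgeGroup=60-74) = 0.112 + 0.091 + 0.077 = 0.280; P(Preference=OptE | AgeGroup=60-74) = 0.077/0.280 = 0.27500.
Difference = -0.1803.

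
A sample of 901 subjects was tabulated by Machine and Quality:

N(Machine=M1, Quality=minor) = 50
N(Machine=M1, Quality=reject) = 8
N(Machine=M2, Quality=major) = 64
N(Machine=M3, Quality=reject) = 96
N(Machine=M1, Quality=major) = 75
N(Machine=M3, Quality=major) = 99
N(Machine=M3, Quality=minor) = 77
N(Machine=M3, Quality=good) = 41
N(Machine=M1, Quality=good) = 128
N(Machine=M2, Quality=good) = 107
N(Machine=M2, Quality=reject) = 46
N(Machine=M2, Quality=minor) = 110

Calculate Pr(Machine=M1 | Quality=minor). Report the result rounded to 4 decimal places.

0.2110

Total with Quality=minor: 50 + 110 + 77 = 237.
P(Machine=M1 | Quality=minor) = 50/237 = 0.2110.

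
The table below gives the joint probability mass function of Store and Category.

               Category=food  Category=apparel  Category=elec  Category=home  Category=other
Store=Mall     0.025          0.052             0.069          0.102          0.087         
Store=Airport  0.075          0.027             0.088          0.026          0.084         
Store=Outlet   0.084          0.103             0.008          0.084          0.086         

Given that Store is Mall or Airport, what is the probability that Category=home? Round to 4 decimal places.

P(Store=Mall) = 0.025 + 0.052 + 0.069 + 0.102 + 0.087 = 0.335.
P(Store=Airport) = 0.075 + 0.027 + 0.088 + 0.026 + 0.084 = 0.300.
P(Store ∈ {Mall, Airport}) = 0.335 + 0.300 = 0.635; P(Category=home, Store ∈ {Mall, Airport}) = 0.102 + 0.026 = 0.128.
P(Category=home | Store ∈ {Mall, Airport}) = 0.128/0.635 = 0.2016.

0.2016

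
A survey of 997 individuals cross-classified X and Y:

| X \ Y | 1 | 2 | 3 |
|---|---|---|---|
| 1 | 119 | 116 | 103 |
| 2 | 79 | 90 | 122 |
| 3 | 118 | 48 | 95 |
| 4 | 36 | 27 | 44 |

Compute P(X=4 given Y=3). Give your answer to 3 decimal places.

0.121

Total with Y=3: 103 + 122 + 95 + 44 = 364.
P(X=4 | Y=3) = 44/364 = 0.121.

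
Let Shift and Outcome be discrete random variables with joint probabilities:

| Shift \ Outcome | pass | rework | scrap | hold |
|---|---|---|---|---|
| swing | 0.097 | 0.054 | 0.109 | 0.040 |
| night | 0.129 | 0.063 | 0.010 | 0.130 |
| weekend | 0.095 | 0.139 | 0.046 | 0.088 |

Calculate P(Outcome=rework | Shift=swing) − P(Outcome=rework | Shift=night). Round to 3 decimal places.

P(Shift=swing) = 0.097 + 0.054 + 0.109 + 0.040 = 0.300; P(Outcome=rework | Shift=swing) = 0.054/0.300 = 0.1800.
P(Shift=night) = 0.129 + 0.063 + 0.010 + 0.130 = 0.332; P(Outcome=rework | Shift=night) = 0.063/0.332 = 0.1898.
Difference = -0.010.

-0.010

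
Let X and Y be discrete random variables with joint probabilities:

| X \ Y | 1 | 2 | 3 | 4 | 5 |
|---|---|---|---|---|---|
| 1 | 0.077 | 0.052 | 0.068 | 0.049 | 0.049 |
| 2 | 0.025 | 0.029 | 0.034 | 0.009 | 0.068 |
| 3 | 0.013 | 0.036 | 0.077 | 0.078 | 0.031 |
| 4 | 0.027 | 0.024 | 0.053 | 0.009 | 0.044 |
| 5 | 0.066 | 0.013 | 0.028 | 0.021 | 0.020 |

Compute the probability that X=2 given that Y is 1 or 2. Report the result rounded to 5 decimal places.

P(Y=1) = 0.077 + 0.025 + 0.013 + 0.027 + 0.066 = 0.208.
P(Y=2) = 0.052 + 0.029 + 0.036 + 0.024 + 0.013 = 0.154.
P(Y ∈ {1, 2}) = 0.208 + 0.154 = 0.362; P(X=2, Y ∈ {1, 2}) = 0.025 + 0.029 = 0.054.
P(X=2 | Y ∈ {1, 2}) = 0.054/0.362 = 0.14917.

0.14917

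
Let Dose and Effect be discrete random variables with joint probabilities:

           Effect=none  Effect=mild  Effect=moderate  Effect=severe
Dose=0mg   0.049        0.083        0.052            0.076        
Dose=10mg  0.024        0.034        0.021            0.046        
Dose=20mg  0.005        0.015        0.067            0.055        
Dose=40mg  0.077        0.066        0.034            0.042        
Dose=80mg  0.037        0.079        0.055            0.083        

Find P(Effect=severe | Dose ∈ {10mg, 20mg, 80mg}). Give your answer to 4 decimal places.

P(Dose=10mg) = 0.024 + 0.034 + 0.021 + 0.046 = 0.125.
P(Dose=20mg) = 0.005 + 0.015 + 0.067 + 0.055 = 0.142.
P(Dose=80mg) = 0.037 + 0.079 + 0.055 + 0.083 = 0.254.
P(Dose ∈ {10mg, 20mg, 80mg}) = 0.125 + 0.142 + 0.254 = 0.521; P(Effect=severe, Dose ∈ {10mg, 20mg, 80mg}) = 0.046 + 0.055 + 0.083 = 0.184.
P(Effect=severe | Dose ∈ {10mg, 20mg, 80mg}) = 0.184/0.521 = 0.3532.

0.3532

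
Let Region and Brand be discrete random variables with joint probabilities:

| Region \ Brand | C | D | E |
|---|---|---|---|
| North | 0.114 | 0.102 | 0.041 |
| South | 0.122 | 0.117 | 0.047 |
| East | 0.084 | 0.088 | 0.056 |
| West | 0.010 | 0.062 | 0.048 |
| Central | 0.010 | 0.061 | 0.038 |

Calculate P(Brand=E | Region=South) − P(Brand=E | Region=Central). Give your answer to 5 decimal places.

-0.18429

P(Region=South) = 0.122 + 0.117 + 0.047 = 0.286; P(Brand=E | Region=South) = 0.047/0.286 = 0.164336.
P(Region=Central) = 0.010 + 0.061 + 0.038 = 0.109; P(Brand=E | Region=Central) = 0.038/0.109 = 0.348624.
Difference = -0.18429.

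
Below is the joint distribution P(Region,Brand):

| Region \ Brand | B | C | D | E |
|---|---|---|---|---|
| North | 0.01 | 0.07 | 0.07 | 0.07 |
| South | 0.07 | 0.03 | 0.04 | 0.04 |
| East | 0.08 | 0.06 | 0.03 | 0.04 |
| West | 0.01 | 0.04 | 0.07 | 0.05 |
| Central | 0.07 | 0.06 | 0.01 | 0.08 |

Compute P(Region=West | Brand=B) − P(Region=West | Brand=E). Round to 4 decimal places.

-0.1369

P(Brand=B) = 0.01 + 0.07 + 0.08 + 0.01 + 0.07 = 0.24; P(Region=West | Brand=B) = 0.01/0.24 = 0.04167.
P(Brand=E) = 0.07 + 0.04 + 0.04 + 0.05 + 0.08 = 0.28; P(Region=West | Brand=E) = 0.05/0.28 = 0.17857.
Difference = -0.1369.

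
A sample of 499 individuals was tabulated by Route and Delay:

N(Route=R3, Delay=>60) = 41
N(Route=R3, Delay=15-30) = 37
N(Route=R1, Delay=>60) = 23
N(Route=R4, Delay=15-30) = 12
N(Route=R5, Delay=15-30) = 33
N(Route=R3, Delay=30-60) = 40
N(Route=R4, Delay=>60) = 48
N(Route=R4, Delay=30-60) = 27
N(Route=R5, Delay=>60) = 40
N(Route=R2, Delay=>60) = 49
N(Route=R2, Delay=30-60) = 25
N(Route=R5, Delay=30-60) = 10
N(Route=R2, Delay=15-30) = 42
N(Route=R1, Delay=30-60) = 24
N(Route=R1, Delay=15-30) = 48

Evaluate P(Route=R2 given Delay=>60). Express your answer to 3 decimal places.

0.244

Total with Delay=>60: 23 + 49 + 41 + 48 + 40 = 201.
P(Route=R2 | Delay=>60) = 49/201 = 0.244.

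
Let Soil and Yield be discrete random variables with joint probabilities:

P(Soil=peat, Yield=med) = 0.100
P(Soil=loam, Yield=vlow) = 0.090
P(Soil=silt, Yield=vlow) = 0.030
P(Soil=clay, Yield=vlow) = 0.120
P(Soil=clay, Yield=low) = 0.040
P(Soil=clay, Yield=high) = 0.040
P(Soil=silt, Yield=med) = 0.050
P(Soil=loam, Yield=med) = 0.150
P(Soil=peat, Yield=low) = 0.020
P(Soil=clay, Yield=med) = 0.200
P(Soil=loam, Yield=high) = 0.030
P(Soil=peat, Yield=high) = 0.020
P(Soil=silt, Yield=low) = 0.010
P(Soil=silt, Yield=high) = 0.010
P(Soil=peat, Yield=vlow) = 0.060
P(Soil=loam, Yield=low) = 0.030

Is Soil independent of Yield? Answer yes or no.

yes

Every cell satisfies P(Soil,Yield) = P(Soil)·P(Yield). For instance P(Soil=peat) = 0.200, P(Yield=low) = 0.100, and 0.200×0.100 = 0.020 matches the joint entry. So Soil and Yield are independent.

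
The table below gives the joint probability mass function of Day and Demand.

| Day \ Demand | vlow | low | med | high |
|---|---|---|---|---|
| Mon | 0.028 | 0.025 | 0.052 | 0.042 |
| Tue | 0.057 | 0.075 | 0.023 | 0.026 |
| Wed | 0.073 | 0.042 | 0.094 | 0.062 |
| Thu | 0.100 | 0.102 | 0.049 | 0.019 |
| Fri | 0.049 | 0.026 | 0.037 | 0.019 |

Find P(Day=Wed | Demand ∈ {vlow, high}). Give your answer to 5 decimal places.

0.28421

P(Demand=vlow) = 0.028 + 0.057 + 0.073 + 0.100 + 0.049 = 0.307.
P(Demand=high) = 0.042 + 0.026 + 0.062 + 0.019 + 0.019 = 0.168.
P(Demand ∈ {vlow, high}) = 0.307 + 0.168 = 0.475; P(Day=Wed, Demand ∈ {vlow, high}) = 0.073 + 0.062 = 0.135.
P(Day=Wed | Demand ∈ {vlow, high}) = 0.135/0.475 = 0.28421.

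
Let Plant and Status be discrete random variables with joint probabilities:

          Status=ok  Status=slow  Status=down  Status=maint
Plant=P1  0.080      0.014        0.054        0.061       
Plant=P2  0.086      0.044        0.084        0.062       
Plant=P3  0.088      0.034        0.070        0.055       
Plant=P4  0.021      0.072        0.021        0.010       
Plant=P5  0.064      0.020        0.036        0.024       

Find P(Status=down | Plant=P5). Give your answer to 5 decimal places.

P(Plant=P5) = 0.064 + 0.020 + 0.036 + 0.024 = 0.144.
P(Status=down | Plant=P5) = 0.036/0.144 = 0.25000.

0.25000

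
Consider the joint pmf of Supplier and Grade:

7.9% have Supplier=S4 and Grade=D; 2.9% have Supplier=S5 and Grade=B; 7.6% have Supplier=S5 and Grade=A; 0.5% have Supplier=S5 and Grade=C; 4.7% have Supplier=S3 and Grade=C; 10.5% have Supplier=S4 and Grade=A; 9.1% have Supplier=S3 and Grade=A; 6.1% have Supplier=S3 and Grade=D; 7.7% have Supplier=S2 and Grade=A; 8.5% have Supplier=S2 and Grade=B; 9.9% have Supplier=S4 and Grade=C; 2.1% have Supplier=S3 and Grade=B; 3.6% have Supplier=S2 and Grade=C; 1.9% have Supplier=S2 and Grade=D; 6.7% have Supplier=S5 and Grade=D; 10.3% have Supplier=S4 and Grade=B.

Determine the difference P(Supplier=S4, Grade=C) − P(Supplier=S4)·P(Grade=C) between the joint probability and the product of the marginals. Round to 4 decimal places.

0.0268

P(Supplier=S4) = 0.105 + 0.103 + 0.099 + 0.079 = 0.386.
P(Grade=C) = 0.036 + 0.047 + 0.099 + 0.005 = 0.187.
P(Supplier=S4, Grade=C) − P(Supplier=S4)P(Grade=C) = 0.099 − 0.386×0.187 = 0.0268.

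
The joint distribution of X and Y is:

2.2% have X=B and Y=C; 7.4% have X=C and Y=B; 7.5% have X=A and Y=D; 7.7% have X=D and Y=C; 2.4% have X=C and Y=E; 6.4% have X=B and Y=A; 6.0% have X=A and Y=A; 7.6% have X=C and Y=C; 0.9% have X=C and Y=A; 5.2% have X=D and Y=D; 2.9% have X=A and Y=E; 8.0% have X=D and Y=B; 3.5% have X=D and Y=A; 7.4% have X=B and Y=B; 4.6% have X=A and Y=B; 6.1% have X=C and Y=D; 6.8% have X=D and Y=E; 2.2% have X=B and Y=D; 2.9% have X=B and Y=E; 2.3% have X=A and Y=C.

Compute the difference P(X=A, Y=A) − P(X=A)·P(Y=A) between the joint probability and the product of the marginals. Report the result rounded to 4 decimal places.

0.0209

P(X=A) = 0.060 + 0.046 + 0.023 + 0.075 + 0.029 = 0.233.
P(Y=A) = 0.060 + 0.064 + 0.009 + 0.035 = 0.168.
P(X=A, Y=A) − P(X=A)P(Y=A) = 0.060 − 0.233×0.168 = 0.0209.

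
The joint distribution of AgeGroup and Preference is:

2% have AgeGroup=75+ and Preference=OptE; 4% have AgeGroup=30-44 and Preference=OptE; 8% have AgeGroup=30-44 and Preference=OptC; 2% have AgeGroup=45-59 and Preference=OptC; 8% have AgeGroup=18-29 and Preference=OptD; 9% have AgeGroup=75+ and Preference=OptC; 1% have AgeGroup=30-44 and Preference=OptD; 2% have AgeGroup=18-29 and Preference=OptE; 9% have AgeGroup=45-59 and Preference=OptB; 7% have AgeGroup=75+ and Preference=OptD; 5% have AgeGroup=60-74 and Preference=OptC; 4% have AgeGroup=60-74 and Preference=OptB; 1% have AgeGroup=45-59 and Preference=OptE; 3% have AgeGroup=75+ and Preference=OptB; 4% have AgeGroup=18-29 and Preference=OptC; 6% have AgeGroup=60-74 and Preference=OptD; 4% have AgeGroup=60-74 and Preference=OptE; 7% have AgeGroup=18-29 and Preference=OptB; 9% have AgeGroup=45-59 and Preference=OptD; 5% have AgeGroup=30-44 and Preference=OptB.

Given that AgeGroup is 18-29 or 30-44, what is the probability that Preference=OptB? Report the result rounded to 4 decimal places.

P(AgeGroup=18-29) = 0.07 + 0.04 + 0.08 + 0.02 = 0.21.
P(AgeGroup=30-44) = 0.05 + 0.08 + 0.01 + 0.04 = 0.18.
P(AgeGroup ∈ {18-29, 30-44}) = 0.21 + 0.18 = 0.39; P(Preference=OptB, AgeGroup ∈ {18-29, 30-44}) = 0.07 + 0.05 = 0.12.
P(Preference=OptB | AgeGroup ∈ {18-29, 30-44}) = 0.12/0.39 = 0.3077.

0.3077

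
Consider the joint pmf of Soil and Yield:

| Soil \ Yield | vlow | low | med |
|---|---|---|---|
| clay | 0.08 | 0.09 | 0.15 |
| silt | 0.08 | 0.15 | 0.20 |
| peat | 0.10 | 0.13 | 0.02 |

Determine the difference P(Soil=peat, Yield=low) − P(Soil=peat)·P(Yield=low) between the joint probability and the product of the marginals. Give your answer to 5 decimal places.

P(Soil=peat) = 0.10 + 0.13 + 0.02 = 0.25.
P(Yield=low) = 0.09 + 0.15 + 0.13 = 0.37.
P(Soil=peat, Yield=low) − P(Soil=peat)P(Yield=low) = 0.13 − 0.25×0.37 = 0.03750.

0.03750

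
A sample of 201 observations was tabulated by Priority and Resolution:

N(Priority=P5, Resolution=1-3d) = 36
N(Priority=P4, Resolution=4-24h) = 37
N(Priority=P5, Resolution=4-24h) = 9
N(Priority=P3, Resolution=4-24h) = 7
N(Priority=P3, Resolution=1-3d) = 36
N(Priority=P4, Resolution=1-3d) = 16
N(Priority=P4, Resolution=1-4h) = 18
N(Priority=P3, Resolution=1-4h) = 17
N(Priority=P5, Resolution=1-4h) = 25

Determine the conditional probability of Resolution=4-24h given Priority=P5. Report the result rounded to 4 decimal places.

0.1286

Total with Priority=P5: 25 + 9 + 36 = 70.
P(Resolution=4-24h | Priority=P5) = 9/70 = 0.1286.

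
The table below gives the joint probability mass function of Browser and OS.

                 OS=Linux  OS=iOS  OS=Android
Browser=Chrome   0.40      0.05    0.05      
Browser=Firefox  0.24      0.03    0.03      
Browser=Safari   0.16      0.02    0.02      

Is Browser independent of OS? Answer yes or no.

yes

Every cell satisfies P(Browser,OS) = P(Browser)·P(OS). For instance P(Browser=Safari) = 0.20, P(OS=Android) = 0.10, and 0.20×0.10 = 0.02 matches the joint entry. So Browser and OS are independent.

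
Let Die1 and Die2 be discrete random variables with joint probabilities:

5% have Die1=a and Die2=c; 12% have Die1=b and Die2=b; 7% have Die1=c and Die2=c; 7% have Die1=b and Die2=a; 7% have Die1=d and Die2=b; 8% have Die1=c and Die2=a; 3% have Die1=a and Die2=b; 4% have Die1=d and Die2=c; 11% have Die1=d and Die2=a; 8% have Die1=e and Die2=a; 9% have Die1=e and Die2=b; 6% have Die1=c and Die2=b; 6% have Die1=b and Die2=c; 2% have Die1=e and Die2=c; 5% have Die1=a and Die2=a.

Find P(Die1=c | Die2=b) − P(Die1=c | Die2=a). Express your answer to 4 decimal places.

-0.0430

P(Die2=b) = 0.03 + 0.12 + 0.06 + 0.07 + 0.09 = 0.37; P(Die1=c | Die2=b) = 0.06/0.37 = 0.16216.
P(Die2=a) = 0.05 + 0.07 + 0.08 + 0.11 + 0.08 = 0.39; P(Die1=c | Die2=a) = 0.08/0.39 = 0.20513.
Difference = -0.0430.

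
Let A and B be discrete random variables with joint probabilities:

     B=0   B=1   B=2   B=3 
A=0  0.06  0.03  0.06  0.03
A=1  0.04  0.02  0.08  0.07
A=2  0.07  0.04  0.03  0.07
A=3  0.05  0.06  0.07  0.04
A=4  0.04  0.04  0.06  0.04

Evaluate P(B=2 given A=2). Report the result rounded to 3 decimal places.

0.143

P(A=2) = 0.07 + 0.04 + 0.03 + 0.07 = 0.21.
P(B=2 | A=2) = 0.03/0.21 = 0.143.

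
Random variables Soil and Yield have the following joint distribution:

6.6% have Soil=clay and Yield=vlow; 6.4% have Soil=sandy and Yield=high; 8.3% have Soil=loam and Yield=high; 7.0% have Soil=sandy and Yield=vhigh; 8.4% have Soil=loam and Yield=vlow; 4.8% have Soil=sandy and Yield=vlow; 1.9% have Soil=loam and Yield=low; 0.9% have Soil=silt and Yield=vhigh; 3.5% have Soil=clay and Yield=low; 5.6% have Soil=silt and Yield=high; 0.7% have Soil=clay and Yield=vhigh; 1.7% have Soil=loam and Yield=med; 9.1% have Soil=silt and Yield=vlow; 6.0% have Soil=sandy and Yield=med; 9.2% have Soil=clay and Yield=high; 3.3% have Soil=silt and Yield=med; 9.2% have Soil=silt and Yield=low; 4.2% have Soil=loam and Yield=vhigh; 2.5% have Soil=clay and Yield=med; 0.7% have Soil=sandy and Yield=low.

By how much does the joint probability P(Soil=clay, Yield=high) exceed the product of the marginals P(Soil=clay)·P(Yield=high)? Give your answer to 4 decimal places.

0.0256

P(Soil=clay) = 0.066 + 0.035 + 0.025 + 0.092 + 0.007 = 0.225.
P(Yield=high) = 0.064 + 0.083 + 0.092 + 0.056 = 0.295.
P(Soil=clay, Yield=high) − P(Soil=clay)P(Yield=high) = 0.092 − 0.225×0.295 = 0.0256.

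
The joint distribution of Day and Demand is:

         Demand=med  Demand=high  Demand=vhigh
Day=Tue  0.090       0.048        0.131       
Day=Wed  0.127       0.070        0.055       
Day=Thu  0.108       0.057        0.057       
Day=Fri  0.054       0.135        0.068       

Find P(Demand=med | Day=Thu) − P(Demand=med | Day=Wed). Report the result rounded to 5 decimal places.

-0.01748

P(Day=Thu) = 0.108 + 0.057 + 0.057 = 0.222; P(Demand=med | Day=Thu) = 0.108/0.222 = 0.486486.
P(Day=Wed) = 0.127 + 0.070 + 0.055 = 0.252; P(Demand=med | Day=Wed) = 0.127/0.252 = 0.503968.
Difference = -0.01748.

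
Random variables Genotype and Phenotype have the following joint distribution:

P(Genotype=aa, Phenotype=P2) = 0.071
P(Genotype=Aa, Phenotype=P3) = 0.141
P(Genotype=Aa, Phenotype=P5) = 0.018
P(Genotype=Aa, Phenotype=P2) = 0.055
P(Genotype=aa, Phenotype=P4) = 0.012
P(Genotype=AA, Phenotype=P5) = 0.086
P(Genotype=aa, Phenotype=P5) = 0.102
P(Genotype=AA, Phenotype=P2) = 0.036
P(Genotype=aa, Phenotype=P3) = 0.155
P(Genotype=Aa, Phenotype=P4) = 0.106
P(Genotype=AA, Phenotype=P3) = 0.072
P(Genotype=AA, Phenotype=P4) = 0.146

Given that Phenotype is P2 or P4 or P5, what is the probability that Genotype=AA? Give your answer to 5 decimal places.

0.42405

P(Phenotype=P2) = 0.036 + 0.055 + 0.071 = 0.162.
P(Phenotype=P4) = 0.146 + 0.106 + 0.012 = 0.264.
P(Phenotype=P5) = 0.086 + 0.018 + 0.102 = 0.206.
P(Phenotype ∈ {P2, P4, P5}) = 0.162 + 0.264 + 0.206 = 0.632; P(Genotype=AA, Phenotype ∈ {P2, P4, P5}) = 0.036 + 0.146 + 0.086 = 0.268.
P(Genotype=AA | Phenotype ∈ {P2, P4, P5}) = 0.268/0.632 = 0.42405.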